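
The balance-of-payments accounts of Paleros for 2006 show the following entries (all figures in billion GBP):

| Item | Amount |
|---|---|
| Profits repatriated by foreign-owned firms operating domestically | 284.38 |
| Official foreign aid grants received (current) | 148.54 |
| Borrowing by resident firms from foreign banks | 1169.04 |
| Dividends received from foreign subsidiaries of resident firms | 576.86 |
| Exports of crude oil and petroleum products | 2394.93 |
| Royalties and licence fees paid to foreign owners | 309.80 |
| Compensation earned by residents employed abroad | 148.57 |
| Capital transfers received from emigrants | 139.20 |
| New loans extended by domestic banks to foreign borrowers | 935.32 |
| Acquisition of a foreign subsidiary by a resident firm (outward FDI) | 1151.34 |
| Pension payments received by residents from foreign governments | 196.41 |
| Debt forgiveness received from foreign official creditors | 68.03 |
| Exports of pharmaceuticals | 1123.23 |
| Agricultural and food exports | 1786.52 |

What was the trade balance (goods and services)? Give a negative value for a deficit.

Goods: 1786.52 + 2394.93 + 1123.23 = 5304.68
Services: -309.80
Trade balance = 5304.68 + (-309.80) = 4994.88
(Excluded from the trade balance — primary income: profits repatriated by foreign-owned firms operating domestically 284.38, dividends received from foreign subsidiaries of resident firms 576.86, compensation earned by residents employed abroad 148.57; secondary income: official foreign aid grants received (current) 148.54, pension payments received by residents from foreign governments 196.41; financial account: borrowing by resident firms from foreign banks 1169.04, new loans extended by domestic banks to foreign borrowers 935.32, acquisition of a foreign subsidiary by a resident firm (outward FDI) 1151.34; capital account: capital transfers received from emigrants 139.20, debt forgiveness received from foreign official creditors 68.03.)

4994.88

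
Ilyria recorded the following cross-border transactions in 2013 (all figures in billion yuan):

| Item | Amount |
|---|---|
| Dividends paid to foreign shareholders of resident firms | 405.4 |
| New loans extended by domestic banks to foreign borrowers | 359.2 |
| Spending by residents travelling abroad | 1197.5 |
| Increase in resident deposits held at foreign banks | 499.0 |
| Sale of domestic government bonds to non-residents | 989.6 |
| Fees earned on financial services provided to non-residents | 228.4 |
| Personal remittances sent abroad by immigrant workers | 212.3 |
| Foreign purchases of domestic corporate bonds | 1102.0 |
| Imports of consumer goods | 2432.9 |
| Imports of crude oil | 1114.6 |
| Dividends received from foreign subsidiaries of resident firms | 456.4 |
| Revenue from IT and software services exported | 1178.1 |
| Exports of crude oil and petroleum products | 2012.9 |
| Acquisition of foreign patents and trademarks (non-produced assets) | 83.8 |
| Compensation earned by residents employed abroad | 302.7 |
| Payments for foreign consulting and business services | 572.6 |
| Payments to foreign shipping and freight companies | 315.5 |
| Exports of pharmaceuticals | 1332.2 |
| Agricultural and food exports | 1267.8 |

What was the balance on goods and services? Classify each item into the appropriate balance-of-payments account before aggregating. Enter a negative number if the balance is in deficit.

386.3

Goods: 1332.2 + 2012.9 + 1267.8 - 1114.6 - 2432.9 = 1065.4
Services: 1178.1 - 572.6 - 315.5 + 228.4 - 1197.5 = -679.1
Trade balance = 1065.4 + (-679.1) = 386.3
(Excluded from the trade balance — primary income: dividends paid to foreign shareholders of resident firms 405.4, dividends received from foreign subsidiaries of resident firms 456.4, compensation earned by residents employed abroad 302.7; financial account: new loans extended by domestic banks to foreign borrowers 359.2, increase in resident deposits held at foreign banks 499.0, sale of domestic government bonds to non-residents 989.6, foreign purchases of domestic corporate bonds 1102.0; secondary income: personal remittances sent abroad by immigrant workers 212.3; capital account: acquisition of foreign patents and trademarks (non-produced assets) 83.8.)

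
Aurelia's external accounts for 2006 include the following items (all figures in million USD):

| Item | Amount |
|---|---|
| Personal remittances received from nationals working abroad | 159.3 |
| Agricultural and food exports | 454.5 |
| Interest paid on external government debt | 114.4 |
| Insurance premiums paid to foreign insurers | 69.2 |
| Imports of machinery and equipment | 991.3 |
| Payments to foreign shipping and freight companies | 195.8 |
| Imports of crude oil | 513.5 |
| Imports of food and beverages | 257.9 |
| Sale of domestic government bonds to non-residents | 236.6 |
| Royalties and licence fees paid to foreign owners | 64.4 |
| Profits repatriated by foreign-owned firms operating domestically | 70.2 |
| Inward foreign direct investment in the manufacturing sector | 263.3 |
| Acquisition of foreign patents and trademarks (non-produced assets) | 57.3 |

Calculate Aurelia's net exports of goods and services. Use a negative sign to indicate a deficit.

Goods: 454.5 - 257.9 - 513.5 - 991.3 = -1308.2
Services: -64.4 - 69.2 - 195.8 = -329.4
Trade balance = -1308.2 + (-329.4) = -1637.6
(Excluded from the trade balance — secondary income: personal remittances received from nationals working abroad 159.3; primary income: interest paid on external government debt 114.4, profits repatriated by foreign-owned firms operating domestically 70.2; financial account: sale of domestic government bonds to non-residents 236.6, inward foreign direct investment in the manufacturing sector 263.3; capital account: acquisition of foreign patents and trademarks (non-produced assets) 57.3.)

-1637.6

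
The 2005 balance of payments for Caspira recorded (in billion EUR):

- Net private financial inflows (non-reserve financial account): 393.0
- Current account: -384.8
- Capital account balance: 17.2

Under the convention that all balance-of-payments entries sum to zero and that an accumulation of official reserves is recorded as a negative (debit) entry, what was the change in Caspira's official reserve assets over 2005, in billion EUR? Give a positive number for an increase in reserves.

25.4

Official reserve transactions balance = -((-384.8) + 17.2 + 393.0) = -25.4
An accumulation of reserves is recorded as a debit (negative entry), so the change in the stock of reserves is the negative of that balance.
Change in official reserves = -(-25.4) = 25.4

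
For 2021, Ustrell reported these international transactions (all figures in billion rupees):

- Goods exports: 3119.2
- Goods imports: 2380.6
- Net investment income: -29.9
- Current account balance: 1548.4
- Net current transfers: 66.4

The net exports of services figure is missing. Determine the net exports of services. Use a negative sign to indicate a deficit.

Current account = goods balance + services balance + net primary income + net secondary income
Sum of the known components = 775.1
Net exports of services = CA - (known components) = 1548.4 - 775.1 = 773.3

773.3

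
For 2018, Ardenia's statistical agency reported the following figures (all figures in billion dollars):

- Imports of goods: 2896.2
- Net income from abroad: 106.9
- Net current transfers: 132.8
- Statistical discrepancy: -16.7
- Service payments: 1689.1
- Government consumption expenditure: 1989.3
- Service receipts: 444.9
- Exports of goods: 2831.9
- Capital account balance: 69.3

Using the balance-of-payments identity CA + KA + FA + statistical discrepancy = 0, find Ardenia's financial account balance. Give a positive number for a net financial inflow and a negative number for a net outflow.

Goods balance = 2831.9 - 2896.2 = -64.3
Services balance = 444.9 - 1689.1 = -1244.2
Trade balance (goods + services) = -64.3 + (-1244.2) = -1308.5
Net primary income = 106.9
Net secondary income = 132.8
Current account = -1308.5 + 106.9 + 132.8 = -1068.8
Financial account = -(-1068.8 + 69.3 + (-16.7)) = 1016.2

1016.2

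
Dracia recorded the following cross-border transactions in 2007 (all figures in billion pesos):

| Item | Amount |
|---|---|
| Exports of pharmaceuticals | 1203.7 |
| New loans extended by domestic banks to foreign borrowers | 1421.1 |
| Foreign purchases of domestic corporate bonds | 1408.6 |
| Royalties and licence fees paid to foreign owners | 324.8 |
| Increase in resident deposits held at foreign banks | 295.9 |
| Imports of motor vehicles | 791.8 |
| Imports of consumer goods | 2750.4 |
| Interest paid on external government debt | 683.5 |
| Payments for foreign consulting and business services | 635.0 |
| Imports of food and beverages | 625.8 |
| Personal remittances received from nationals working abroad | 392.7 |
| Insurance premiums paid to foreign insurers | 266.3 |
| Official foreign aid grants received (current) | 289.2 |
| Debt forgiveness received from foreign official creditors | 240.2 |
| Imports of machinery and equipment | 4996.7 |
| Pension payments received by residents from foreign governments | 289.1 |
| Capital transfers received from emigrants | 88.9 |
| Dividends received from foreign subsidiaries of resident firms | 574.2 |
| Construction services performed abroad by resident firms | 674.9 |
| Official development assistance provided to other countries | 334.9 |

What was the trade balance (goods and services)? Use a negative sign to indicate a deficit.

-8512.2

Goods: -2750.4 - 4996.7 - 625.8 + 1203.7 - 791.8 = -7961.0
Services: -635.0 - 324.8 + 674.9 - 266.3 = -551.2
Trade balance = -7961.0 + (-551.2) = -8512.2
(Excluded from the trade balance — financial account: new loans extended by domestic banks to foreign borrowers 1421.1, foreign purchases of domestic corporate bonds 1408.6, increase in resident deposits held at foreign banks 295.9; primary income: interest paid on external government debt 683.5, dividends received from foreign subsidiaries of resident firms 574.2; secondary income: personal remittances received from nationals working abroad 392.7, official foreign aid grants received (current) 289.2, pension payments received by residents from foreign governments 289.1, official development assistance provided to other countries 334.9; capital account: debt forgiveness received from foreign official creditors 240.2, capital transfers received from emigrants 88.9.)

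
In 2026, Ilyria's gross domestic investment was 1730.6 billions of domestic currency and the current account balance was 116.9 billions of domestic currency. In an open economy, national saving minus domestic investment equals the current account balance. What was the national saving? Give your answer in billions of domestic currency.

S = I + CA = 1730.6 + 116.9 = 1847.5

1847.5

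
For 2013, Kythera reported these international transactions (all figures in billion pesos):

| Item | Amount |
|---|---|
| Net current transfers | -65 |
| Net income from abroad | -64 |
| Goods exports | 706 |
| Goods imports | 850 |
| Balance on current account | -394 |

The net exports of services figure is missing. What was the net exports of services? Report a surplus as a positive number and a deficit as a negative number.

Current account = goods balance + services balance + net primary income + net secondary income
Sum of the known components = -273
Net exports of services = CA - (known components) = -394 - (-273) = -121

-121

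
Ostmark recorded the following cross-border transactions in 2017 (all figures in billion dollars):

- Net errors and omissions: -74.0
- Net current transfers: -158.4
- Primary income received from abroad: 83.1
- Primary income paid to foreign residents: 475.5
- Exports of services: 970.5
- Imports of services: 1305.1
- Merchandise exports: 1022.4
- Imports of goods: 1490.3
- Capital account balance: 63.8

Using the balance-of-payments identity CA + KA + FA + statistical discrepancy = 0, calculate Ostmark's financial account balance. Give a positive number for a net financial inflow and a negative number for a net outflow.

1363.5

Goods balance = 1022.4 - 1490.3 = -467.9
Services balance = 970.5 - 1305.1 = -334.6
Trade balance (goods + services) = -467.9 + (-334.6) = -802.5
Net primary income = 83.1 - 475.5 = -392.4
Net secondary income = -158.4
Current account = -802.5 + (-392.4) + (-158.4) = -1353.3
Financial account = -(-1353.3 + 63.8 + (-74.0)) = 1363.5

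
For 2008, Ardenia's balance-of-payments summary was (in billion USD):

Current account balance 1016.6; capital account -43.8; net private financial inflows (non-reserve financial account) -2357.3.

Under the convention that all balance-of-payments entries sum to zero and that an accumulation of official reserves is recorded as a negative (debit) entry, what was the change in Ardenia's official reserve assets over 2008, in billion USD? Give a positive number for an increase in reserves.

Official reserve transactions balance = -(1016.6 + (-43.8) + (-2357.3)) = 1384.5
An accumulation of reserves is recorded as a debit (negative entry), so the change in the stock of reserves is the negative of that balance.
Change in official reserves = -(1384.5) = -1384.5

-1384.5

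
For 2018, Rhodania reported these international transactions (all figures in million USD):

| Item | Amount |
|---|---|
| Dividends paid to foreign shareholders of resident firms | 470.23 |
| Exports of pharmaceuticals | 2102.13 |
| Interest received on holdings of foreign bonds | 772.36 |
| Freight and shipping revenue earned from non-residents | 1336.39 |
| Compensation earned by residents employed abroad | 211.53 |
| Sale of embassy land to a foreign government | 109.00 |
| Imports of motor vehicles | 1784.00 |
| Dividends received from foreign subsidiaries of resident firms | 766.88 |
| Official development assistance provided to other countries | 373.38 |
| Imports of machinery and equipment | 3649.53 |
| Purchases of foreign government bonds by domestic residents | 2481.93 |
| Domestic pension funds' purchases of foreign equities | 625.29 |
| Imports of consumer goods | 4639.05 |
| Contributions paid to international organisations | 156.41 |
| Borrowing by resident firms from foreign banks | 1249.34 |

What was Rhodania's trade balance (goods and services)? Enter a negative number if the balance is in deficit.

Goods: -4639.05 - 1784.00 - 3649.53 + 2102.13 = -7970.45
Services: 1336.39
Trade balance = -7970.45 + 1336.39 = -6634.06
(Excluded from the trade balance — primary income: dividends paid to foreign shareholders of resident firms 470.23, interest received on holdings of foreign bonds 772.36, compensation earned by residents employed abroad 211.53, dividends received from foreign subsidiaries of resident firms 766.88; capital account: sale of embassy land to a foreign government 109.00; secondary income: official development assistance provided to other countries 373.38, contributions paid to international organisations 156.41; financial account: purchases of foreign government bonds by domestic residents 2481.93, domestic pension funds' purchases of foreign equities 625.29, borrowing by resident firms from foreign banks 1249.34.)

-6634.06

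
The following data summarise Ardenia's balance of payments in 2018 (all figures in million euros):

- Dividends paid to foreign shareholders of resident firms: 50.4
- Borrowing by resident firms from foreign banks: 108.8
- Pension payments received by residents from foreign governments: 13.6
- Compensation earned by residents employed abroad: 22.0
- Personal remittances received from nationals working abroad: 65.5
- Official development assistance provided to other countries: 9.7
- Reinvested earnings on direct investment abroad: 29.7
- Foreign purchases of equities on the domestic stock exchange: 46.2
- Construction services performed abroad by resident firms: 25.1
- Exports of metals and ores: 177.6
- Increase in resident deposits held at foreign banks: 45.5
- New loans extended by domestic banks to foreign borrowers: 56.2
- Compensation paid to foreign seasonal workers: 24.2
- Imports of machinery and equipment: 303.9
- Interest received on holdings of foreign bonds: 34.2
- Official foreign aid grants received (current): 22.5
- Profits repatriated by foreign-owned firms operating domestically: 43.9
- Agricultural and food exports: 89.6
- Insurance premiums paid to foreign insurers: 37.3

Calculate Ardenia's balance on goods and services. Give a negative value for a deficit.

-48.9

Goods: 89.6 + 177.6 - 303.9 = -36.7
Services: 25.1 - 37.3 = -12.2
Trade balance = -36.7 + (-12.2) = -48.9
(Excluded from the trade balance — primary income: dividends paid to foreign shareholders of resident firms 50.4, compensation earned by residents employed abroad 22.0, reinvested earnings on direct investment abroad 29.7, compensation paid to foreign seasonal workers 24.2, interest received on holdings of foreign bonds 34.2, profits repatriated by foreign-owned firms operating domestically 43.9; financial account: borrowing by resident firms from foreign banks 108.8, foreign purchases of equities on the domestic stock exchange 46.2, increase in resident deposits held at foreign banks 45.5, new loans extended by domestic banks to foreign borrowers 56.2; secondary income: pension payments received by residents from foreign governments 13.6, personal remittances received from nationals working abroad 65.5, official development assistance provided to other countries 9.7, official foreign aid grants received (current) 22.5.)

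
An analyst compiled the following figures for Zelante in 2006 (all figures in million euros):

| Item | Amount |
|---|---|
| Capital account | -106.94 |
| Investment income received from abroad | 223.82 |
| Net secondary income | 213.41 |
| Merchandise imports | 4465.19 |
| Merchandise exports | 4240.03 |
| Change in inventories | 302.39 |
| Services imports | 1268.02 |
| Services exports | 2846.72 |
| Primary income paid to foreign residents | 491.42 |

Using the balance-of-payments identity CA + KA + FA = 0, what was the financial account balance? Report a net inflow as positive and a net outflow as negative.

-1192.41

Goods balance = 4240.03 - 4465.19 = -225.16
Services balance = 2846.72 - 1268.02 = 1578.70
Trade balance (goods + services) = -225.16 + 1578.70 = 1353.54
Net primary income = 223.82 - 491.42 = -267.60
Net secondary income = 213.41
Current account = 1353.54 + (-267.60) + 213.41 = 1299.35
Financial account = -(1299.35 + (-106.94)) = -1192.41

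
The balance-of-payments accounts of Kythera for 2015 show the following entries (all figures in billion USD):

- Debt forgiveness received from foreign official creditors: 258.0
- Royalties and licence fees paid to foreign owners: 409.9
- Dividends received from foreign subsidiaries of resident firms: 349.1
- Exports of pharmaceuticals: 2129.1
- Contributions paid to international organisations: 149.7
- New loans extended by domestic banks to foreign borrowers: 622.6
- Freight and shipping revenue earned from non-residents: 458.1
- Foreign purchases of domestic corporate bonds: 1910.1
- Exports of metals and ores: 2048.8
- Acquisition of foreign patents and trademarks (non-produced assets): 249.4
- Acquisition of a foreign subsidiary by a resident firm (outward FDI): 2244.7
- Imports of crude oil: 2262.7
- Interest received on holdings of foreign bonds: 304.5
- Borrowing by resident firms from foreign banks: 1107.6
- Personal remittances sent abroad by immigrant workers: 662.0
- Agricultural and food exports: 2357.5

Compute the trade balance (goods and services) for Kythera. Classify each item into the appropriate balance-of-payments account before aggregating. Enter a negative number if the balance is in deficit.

4320.9

Goods: 2129.1 - 2262.7 + 2357.5 + 2048.8 = 4272.7
Services: 458.1 - 409.9 = 48.2
Trade balance = 4272.7 + 48.2 = 4320.9
(Excluded from the trade balance — capital account: debt forgiveness received from foreign official creditors 258.0, acquisition of foreign patents and trademarks (non-produced assets) 249.4; primary income: dividends received from foreign subsidiaries of resident firms 349.1, interest received on holdings of foreign bonds 304.5; secondary income: contributions paid to international organisations 149.7, personal remittances sent abroad by immigrant workers 662.0; financial account: new loans extended by domestic banks to foreign borrowers 622.6, foreign purchases of domestic corporate bonds 1910.1, acquisition of a foreign subsidiary by a resident firm (outward FDI) 2244.7, borrowing by resident firms from foreign banks 1107.6.)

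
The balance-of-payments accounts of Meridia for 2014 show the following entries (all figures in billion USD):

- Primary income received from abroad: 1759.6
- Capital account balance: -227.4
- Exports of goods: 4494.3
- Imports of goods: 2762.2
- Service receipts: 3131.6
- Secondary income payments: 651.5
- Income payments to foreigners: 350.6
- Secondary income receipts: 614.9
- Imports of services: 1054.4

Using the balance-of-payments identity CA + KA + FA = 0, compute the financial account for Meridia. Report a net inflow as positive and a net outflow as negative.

-4954.3

Goods balance = 4494.3 - 2762.2 = 1732.1
Services balance = 3131.6 - 1054.4 = 2077.2
Trade balance (goods + services) = 1732.1 + 2077.2 = 3809.3
Net primary income = 1759.6 - 350.6 = 1409.0
Net secondary income = 614.9 - 651.5 = -36.6
Current account = 3809.3 + 1409.0 + (-36.6) = 5181.7
Financial account = -(5181.7 + (-227.4)) = -4954.3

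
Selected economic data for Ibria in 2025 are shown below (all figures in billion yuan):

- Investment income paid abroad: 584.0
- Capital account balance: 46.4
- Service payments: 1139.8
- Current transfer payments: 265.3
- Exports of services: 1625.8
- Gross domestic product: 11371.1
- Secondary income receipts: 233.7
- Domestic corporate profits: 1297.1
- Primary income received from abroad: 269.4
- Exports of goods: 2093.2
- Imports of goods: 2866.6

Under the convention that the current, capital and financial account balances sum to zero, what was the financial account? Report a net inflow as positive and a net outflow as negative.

Goods balance = 2093.2 - 2866.6 = -773.4
Services balance = 1625.8 - 1139.8 = 486.0
Trade balance (goods + services) = -773.4 + 486.0 = -287.4
Net primary income = 269.4 - 584.0 = -314.6
Net secondary income = 233.7 - 265.3 = -31.6
Current account = -287.4 + (-314.6) + (-31.6) = -633.6
Financial account = -(-633.6 + 46.4) = 587.2

587.2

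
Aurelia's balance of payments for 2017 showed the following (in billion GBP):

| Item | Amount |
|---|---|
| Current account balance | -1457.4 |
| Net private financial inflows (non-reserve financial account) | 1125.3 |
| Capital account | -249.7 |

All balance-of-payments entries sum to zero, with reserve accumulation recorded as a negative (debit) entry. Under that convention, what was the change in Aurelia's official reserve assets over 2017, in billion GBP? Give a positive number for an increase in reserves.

Official reserve transactions balance = -((-1457.4) + (-249.7) + 1125.3) = 581.8
An accumulation of reserves is recorded as a debit (negative entry), so the change in the stock of reserves is the negative of that balance.
Change in official reserves = -(581.8) = -581.8

-581.8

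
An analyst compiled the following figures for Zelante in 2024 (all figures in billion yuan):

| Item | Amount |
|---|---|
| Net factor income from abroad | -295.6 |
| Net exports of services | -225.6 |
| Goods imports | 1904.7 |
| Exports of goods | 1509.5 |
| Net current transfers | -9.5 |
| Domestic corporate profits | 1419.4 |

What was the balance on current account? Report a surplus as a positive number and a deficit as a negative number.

-925.9

Goods balance = 1509.5 - 1904.7 = -395.2
Services balance = -225.6
Trade balance (goods + services) = -395.2 + (-225.6) = -620.8
Net primary income = -295.6
Net secondary income = -9.5
Current account = -620.8 + (-295.6) + (-9.5) = -925.9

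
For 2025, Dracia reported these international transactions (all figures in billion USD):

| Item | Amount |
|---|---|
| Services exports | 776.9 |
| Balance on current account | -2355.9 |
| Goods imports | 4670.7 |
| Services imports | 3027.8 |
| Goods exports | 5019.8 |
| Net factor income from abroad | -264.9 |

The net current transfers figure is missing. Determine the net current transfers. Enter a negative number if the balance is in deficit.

Current account = goods balance + services balance + net primary income + net secondary income
Sum of the known components = -2166.7
Net current transfers = CA - (known components) = -2355.9 - (-2166.7) = -189.2

-189.2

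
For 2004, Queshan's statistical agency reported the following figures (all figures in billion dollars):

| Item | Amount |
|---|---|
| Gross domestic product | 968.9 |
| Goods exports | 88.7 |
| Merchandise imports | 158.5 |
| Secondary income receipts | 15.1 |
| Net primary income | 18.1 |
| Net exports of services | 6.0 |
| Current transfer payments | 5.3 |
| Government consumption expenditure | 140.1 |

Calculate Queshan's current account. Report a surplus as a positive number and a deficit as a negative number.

-35.9

Goods balance = 88.7 - 158.5 = -69.8
Services balance = 6.0
Trade balance (goods + services) = -69.8 + 6.0 = -63.8
Net primary income = 18.1
Net secondary income = 15.1 - 5.3 = 9.8
Current account = -63.8 + 18.1 + 9.8 = -35.9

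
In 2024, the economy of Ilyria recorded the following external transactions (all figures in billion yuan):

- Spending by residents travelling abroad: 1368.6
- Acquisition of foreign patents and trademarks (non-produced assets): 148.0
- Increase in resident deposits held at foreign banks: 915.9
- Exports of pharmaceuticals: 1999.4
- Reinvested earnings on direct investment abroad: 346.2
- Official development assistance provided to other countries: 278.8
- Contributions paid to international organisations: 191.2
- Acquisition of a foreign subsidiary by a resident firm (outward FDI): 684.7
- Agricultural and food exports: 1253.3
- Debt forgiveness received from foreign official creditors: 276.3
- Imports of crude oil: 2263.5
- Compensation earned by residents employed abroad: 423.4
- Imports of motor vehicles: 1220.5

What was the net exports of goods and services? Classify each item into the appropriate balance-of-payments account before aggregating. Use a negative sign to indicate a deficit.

Goods: -2263.5 - 1220.5 + 1999.4 + 1253.3 = -231.3
Services: -1368.6
Trade balance = -231.3 + (-1368.6) = -1599.9
(Excluded from the trade balance — capital account: acquisition of foreign patents and trademarks (non-produced assets) 148.0, debt forgiveness received from foreign official creditors 276.3; financial account: increase in resident deposits held at foreign banks 915.9, acquisition of a foreign subsidiary by a resident firm (outward FDI) 684.7; primary income: reinvested earnings on direct investment abroad 346.2, compensation earned by residents employed abroad 423.4; secondary income: official development assistance provided to other countries 278.8, contributions paid to international organisations 191.2.)

-1599.9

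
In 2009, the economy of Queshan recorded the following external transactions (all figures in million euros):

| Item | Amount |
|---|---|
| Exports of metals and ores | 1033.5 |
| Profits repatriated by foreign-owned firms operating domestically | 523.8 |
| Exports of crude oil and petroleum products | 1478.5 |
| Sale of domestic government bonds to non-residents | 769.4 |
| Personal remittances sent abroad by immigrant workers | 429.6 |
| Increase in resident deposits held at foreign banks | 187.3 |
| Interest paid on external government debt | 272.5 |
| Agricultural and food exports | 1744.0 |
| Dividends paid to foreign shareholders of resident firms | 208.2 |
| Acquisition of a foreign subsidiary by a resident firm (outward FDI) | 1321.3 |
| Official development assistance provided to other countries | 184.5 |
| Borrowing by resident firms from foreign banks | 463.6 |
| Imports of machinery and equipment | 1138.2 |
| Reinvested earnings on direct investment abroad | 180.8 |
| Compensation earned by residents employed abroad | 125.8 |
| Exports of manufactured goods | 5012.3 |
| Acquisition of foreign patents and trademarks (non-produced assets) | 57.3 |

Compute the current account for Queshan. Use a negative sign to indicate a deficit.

6818.1

Goods: 5012.3 + 1478.5 + 1033.5 + 1744.0 - 1138.2 = 8130.1
Primary income: -208.2 + 125.8 + 180.8 - 272.5 - 523.8 = -697.9
Secondary income: -184.5 - 429.6 = -614.1
Current account = 8130.1 + (-697.9) + (-614.1) = 6818.1
(Excluded from the current account — financial account: sale of domestic government bonds to non-residents 769.4, increase in resident deposits held at foreign banks 187.3, acquisition of a foreign subsidiary by a resident firm (outward FDI) 1321.3, borrowing by resident firms from foreign banks 463.6; capital account: acquisition of foreign patents and trademarks (non-produced assets) 57.3.)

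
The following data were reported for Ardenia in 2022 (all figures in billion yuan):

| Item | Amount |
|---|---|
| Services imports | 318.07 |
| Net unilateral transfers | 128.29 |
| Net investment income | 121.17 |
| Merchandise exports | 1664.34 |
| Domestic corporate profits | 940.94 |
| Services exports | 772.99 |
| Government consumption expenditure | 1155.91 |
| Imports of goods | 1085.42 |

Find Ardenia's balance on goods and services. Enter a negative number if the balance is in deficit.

1033.84

Goods balance = 1664.34 - 1085.42 = 578.92
Services balance = 772.99 - 318.07 = 454.92
Trade balance (goods + services) = 578.92 + 454.92 = 1033.84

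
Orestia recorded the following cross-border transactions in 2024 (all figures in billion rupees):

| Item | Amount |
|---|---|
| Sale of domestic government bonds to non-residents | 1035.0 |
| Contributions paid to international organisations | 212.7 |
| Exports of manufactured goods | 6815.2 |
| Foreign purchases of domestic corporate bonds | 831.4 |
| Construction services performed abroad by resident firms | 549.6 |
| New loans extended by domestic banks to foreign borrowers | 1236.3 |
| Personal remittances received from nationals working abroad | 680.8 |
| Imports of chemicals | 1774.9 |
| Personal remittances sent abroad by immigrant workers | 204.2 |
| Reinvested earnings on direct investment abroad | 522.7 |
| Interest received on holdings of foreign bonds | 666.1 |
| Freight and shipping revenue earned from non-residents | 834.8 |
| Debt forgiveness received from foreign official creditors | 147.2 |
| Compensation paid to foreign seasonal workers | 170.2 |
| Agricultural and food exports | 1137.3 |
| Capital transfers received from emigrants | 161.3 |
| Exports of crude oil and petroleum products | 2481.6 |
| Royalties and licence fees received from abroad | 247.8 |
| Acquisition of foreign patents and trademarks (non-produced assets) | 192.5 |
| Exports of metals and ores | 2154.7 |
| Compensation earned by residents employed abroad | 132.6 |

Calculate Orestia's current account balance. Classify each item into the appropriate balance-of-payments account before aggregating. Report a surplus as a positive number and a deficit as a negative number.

Goods: 2154.7 - 1774.9 + 1137.3 + 2481.6 + 6815.2 = 10813.9
Services: 549.6 + 834.8 + 247.8 = 1632.2
Primary income: 666.1 + 132.6 - 170.2 + 522.7 = 1151.2
Secondary income: 680.8 - 212.7 - 204.2 = 263.9
Current account = 10813.9 + 1632.2 + 1151.2 + 263.9 = 13861.2
(Excluded from the current account — financial account: sale of domestic government bonds to non-residents 1035.0, foreign purchases of domestic corporate bonds 831.4, new loans extended by domestic banks to foreign borrowers 1236.3; capital account: debt forgiveness received from foreign official creditors 147.2, capital transfers received from emigrants 161.3, acquisition of foreign patents and trademarks (non-produced assets) 192.5.)

13861.2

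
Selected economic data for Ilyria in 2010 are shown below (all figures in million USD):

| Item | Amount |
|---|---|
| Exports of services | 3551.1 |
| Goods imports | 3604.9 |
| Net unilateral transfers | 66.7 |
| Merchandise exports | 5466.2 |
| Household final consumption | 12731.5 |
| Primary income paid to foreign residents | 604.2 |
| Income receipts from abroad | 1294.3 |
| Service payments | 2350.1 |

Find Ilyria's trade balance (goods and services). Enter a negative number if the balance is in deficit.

3062.3

Goods balance = 5466.2 - 3604.9 = 1861.3
Services balance = 3551.1 - 2350.1 = 1201.0
Trade balance (goods + services) = 1861.3 + 1201.0 = 3062.3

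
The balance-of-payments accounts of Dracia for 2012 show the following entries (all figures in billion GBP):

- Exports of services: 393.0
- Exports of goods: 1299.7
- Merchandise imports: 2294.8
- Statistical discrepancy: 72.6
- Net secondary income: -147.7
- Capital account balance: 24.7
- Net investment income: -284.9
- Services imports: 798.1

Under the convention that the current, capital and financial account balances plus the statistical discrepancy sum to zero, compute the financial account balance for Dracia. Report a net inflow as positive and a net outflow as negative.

1735.5

Goods balance = 1299.7 - 2294.8 = -995.1
Services balance = 393.0 - 798.1 = -405.1
Trade balance (goods + services) = -995.1 + (-405.1) = -1400.2
Net primary income = -284.9
Net secondary income = -147.7
Current account = -1400.2 + (-284.9) + (-147.7) = -1832.8
Financial account = -(-1832.8 + 24.7 + 72.6) = 1735.5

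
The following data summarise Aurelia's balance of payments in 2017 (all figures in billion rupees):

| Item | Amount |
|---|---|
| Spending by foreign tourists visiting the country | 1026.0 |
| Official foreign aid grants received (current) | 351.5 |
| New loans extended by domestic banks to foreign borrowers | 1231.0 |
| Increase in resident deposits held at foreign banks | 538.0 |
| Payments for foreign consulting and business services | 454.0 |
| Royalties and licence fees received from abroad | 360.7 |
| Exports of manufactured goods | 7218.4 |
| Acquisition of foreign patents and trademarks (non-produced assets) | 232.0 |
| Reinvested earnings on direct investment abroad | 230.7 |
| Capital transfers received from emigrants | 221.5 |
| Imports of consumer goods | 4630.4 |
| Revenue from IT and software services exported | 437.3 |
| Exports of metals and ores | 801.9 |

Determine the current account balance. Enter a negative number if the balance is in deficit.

5342.1

Goods: -4630.4 + 7218.4 + 801.9 = 3389.9
Services: 437.3 - 454.0 + 360.7 + 1026.0 = 1370.0
Primary income: 230.7
Secondary income: 351.5
Current account = 3389.9 + 1370.0 + 230.7 + 351.5 = 5342.1
(Excluded from the current account — financial account: new loans extended by domestic banks to foreign borrowers 1231.0, increase in resident deposits held at foreign banks 538.0; capital account: acquisition of foreign patents and trademarks (non-produced assets) 232.0, capital transfers received from emigrants 221.5.)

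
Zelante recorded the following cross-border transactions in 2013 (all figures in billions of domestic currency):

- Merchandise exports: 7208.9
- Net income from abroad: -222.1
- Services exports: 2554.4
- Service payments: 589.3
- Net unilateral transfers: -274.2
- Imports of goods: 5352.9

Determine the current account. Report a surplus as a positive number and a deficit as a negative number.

Goods balance = 7208.9 - 5352.9 = 1856.0
Services balance = 2554.4 - 589.3 = 1965.1
Trade balance (goods + services) = 1856.0 + 1965.1 = 3821.1
Net primary income = -222.1
Net secondary income = -274.2
Current account = 3821.1 + (-222.1) + (-274.2) = 3324.8

3324.8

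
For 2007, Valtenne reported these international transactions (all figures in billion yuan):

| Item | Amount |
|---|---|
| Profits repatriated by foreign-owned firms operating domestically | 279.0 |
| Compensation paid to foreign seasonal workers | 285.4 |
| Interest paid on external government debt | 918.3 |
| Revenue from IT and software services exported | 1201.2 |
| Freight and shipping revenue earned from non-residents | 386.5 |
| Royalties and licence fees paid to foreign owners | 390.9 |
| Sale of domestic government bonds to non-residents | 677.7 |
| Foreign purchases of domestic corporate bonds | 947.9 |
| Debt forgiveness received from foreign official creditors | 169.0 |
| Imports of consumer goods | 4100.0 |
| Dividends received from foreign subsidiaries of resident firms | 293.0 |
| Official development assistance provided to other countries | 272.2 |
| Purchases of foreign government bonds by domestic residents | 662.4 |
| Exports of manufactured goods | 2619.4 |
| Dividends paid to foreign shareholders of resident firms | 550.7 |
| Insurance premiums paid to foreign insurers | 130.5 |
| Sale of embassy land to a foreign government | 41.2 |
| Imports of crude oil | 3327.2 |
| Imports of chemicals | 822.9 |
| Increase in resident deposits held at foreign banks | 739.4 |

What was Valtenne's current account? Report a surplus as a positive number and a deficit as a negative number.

Goods: -4100.0 + 2619.4 - 822.9 - 3327.2 = -5630.7
Services: 1201.2 + 386.5 - 130.5 - 390.9 = 1066.3
Primary income: 293.0 - 918.3 - 550.7 - 279.0 - 285.4 = -1740.4
Secondary income: -272.2
Current account = (-5630.7) + 1066.3 + (-1740.4) + (-272.2) = -6577.0
(Excluded from the current account — financial account: sale of domestic government bonds to non-residents 677.7, foreign purchases of domestic corporate bonds 947.9, purchases of foreign government bonds by domestic residents 662.4, increase in resident deposits held at foreign banks 739.4; capital account: debt forgiveness received from foreign official creditors 169.0, sale of embassy land to a foreign government 41.2.)

-6577.0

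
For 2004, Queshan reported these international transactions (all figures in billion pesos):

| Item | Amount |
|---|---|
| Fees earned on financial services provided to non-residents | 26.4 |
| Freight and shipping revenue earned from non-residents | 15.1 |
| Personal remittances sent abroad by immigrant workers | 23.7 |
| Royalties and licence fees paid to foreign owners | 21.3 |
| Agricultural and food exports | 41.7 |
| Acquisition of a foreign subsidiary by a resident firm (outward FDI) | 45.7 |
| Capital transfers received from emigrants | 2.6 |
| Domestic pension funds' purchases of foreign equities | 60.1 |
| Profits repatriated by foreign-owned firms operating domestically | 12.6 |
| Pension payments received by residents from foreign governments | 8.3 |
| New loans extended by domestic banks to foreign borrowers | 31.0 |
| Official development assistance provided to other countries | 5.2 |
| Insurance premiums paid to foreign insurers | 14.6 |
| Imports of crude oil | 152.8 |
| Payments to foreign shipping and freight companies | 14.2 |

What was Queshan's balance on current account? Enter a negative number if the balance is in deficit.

-152.9

Goods: 41.7 - 152.8 = -111.1
Services: -14.6 + 15.1 - 14.2 - 21.3 + 26.4 = -8.6
Primary income: -12.6
Secondary income: -23.7 - 5.2 + 8.3 = -20.6
Current account = (-111.1) + (-8.6) + (-12.6) + (-20.6) = -152.9
(Excluded from the current account — financial account: acquisition of a foreign subsidiary by a resident firm (outward FDI) 45.7, domestic pension funds' purchases of foreign equities 60.1, new loans extended by domestic banks to foreign borrowers 31.0; capital account: capital transfers received from emigrants 2.6.)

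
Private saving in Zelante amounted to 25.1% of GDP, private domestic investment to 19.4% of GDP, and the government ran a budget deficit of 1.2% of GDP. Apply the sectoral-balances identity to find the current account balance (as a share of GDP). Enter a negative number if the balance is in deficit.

By the sectoral-balances identity, CA = (S_private - I) + (T - G).
Private balance = 25.1 - 19.4 = 5.7
Government balance (T - G) = -1.2
CA = 5.7 + (-1.2) = 4.5

4.5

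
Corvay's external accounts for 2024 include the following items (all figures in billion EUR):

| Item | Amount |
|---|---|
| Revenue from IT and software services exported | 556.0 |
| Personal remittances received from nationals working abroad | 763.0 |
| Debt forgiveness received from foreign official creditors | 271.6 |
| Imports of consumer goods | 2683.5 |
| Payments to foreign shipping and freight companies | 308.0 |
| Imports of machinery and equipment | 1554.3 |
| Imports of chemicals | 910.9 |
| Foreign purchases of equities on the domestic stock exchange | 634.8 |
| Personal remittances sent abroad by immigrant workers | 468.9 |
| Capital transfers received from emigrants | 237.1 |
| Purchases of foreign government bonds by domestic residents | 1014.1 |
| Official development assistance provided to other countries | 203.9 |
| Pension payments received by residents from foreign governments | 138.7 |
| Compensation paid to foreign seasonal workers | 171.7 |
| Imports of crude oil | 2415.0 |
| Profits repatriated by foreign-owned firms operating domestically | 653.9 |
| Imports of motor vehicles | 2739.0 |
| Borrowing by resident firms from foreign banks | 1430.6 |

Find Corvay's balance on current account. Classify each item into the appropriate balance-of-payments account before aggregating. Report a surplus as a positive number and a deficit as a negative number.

Goods: -2415.0 - 2683.5 - 1554.3 - 910.9 - 2739.0 = -10302.7
Services: 556.0 - 308.0 = 248.0
Primary income: -171.7 - 653.9 = -825.6
Secondary income: -468.9 - 203.9 + 138.7 + 763.0 = 228.9
Current account = (-10302.7) + 248.0 + (-825.6) + 228.9 = -10651.4
(Excluded from the current account — capital account: debt forgiveness received from foreign official creditors 271.6, capital transfers received from emigrants 237.1; financial account: foreign purchases of equities on the domestic stock exchange 634.8, purchases of foreign government bonds by domestic residents 1014.1, borrowing by resident firms from foreign banks 1430.6.)

-10651.4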